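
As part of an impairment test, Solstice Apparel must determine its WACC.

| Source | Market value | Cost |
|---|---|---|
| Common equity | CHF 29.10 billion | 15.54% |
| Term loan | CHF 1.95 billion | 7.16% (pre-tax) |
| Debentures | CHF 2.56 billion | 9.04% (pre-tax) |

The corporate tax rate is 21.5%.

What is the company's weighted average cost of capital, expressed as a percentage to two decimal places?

14.32%

Total capital V = 29.1 + 1.95 + 2.56 = 33.61.
Equity: weight = 29.1/33.61 = 0.8658; cost = 15.54%.
Term loan: weight = 1.95/33.61 = 0.0580; after-tax cost = 7.16% × (1 − 21.5%) = 5.6206%.
Debentures: weight = 2.56/33.61 = 0.0762; after-tax cost = 9.04% × (1 − 21.5%) = 7.0964%.
WACC = 0.8658 × 15.5400% + 0.0580 × 5.6206% + 0.0762 × 7.0964% = 14.3214%.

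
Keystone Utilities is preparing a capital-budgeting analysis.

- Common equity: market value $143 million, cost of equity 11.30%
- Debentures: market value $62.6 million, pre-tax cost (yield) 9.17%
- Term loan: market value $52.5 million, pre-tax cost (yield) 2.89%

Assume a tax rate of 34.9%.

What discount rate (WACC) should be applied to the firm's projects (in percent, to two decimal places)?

Total capital V = 143 + 62.6 + 52.5 = 258.1.
Equity: weight = 143/258.1 = 0.5540; cost = 11.3%.
Debentures: weight = 62.6/258.1 = 0.2425; after-tax cost = 9.17% × (1 − 34.9%) = 5.9697%.
Term loan: weight = 52.5/258.1 = 0.2034; after-tax cost = 2.89% × (1 − 34.9%) = 1.8814%.
WACC = 0.5540 × 11.3000% + 0.2425 × 5.9697% + 0.2034 × 1.8814% = 8.0913%.

8.09%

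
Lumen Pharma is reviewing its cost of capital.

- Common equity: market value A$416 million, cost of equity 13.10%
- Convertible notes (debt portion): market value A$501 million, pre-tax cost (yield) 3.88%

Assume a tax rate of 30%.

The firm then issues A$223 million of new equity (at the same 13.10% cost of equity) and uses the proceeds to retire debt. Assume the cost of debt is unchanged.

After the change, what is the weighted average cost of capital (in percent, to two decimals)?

9.95%

After the change:
Total capital V = 639 + 278 = 917.
Equity: weight = 639/917 = 0.6968; cost = 13.1%.
Convertible notes (debt portion): weight = 278/917 = 0.3032; after-tax cost = 3.88% × (1 − 30%) = 2.7160%.
WACC = 0.6968 × 13.1000% + 0.3032 × 2.7160% = 9.9520%.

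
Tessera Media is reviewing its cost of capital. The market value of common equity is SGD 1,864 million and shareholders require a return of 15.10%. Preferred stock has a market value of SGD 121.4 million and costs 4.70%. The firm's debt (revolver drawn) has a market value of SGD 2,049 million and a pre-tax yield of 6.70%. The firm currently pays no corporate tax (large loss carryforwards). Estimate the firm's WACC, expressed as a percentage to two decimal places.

Total capital V = 1864 + 121.4 + 2049 = 4034.4.
Equity: weight = 1864/4034.4 = 0.4620; cost = 15.1%.
Preferred: weight = 121.4/4034.4 = 0.0301; cost = 4.7%.
Revolver drawn: weight = 2049/4034.4 = 0.5079; after-tax cost = 6.7% × (1 − 0%) = 6.7000%.
WACC = 0.4620 × 15.1000% + 0.0301 × 4.7000% + 0.5079 × 6.7000% = 10.5208%.

10.52%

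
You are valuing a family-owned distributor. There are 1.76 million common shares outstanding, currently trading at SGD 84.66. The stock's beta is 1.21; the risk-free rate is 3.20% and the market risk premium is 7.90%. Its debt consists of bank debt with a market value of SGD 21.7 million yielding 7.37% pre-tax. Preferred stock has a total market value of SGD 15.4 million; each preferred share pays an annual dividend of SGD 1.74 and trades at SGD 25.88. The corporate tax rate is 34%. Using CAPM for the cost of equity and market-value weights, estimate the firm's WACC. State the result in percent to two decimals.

Cost of equity via CAPM: Re = 3.2% + 1.21 × 7.9% = 12.7590%.
Cost of preferred: Rp = 1.74 / 25.88 = 6.7233%.
Market value of equity E = 84.66 × 1.76m = 149.0016m.
Total capital V = 149.0016 + 15.4 + 21.7 = 186.1016.
Equity: weight = 149.0016/186.1016 = 0.8006; cost = 12.759%.
Preferred: weight = 15.4/186.1016 = 0.0828; cost = 6.7233%.
Bank debt: weight = 21.7/186.1016 = 0.1166; after-tax cost = 7.37% × (1 − 34%) = 4.8642%.
WACC = 0.8006 × 12.7590% + 0.0828 × 6.7233% + 0.1166 × 4.8642% = 11.3390%.

11.34%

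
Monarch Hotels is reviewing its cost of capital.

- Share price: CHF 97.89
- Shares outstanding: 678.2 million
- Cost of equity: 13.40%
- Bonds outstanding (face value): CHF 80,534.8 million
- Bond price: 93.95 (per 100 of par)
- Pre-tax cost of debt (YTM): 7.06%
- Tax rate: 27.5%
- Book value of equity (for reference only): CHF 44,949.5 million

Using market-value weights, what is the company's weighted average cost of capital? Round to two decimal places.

8.99%

Market value of equity E = 97.89 × 678.2m = 66388.998m. Market value of debt D = 80534.8m × 93.95/100 = 75662.4446m.
Total capital V = 66388.998 + 75662.4446 = 142051.4426.
Equity: weight = 66388.998/142051.4426 = 0.4674; cost = 13.4%.
Bonds outstanding: weight = 75662.4446/142051.4426 = 0.5326; after-tax cost = 7.06% × (1 − 27.5%) = 5.1185%.
WACC = 0.4674 × 13.4000% + 0.5326 × 5.1185% = 8.9889%.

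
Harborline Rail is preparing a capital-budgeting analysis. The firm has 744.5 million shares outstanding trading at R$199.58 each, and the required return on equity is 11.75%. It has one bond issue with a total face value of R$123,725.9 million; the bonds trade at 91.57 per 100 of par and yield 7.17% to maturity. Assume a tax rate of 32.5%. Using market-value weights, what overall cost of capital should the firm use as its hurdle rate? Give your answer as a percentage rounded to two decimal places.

8.76%

Market value of equity E = 199.58 × 744.5m = 148587.31m. Market value of debt D = 123725.9m × 91.57/100 = 113295.80663m.
Total capital V = 148587.31 + 113295.80663 = 261883.11663.
Equity: weight = 148587.31/261883.11663 = 0.5674; cost = 11.75%.
Bonds outstanding: weight = 113295.80663/261883.11663 = 0.4326; after-tax cost = 7.17% × (1 − 32.5%) = 4.8398%.
WACC = 0.5674 × 11.7500% + 0.4326 × 4.8398% = 8.7605%.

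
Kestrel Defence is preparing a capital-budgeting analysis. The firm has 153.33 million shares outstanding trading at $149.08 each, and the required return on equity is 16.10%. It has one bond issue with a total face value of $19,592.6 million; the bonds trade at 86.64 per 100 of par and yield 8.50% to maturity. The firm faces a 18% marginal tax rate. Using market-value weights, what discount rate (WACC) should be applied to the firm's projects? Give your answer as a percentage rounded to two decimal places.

12.21%

Market value of equity E = 149.08 × 153.33m = 22858.4364m. Market value of debt D = 19592.6m × 86.64/100 = 16975.02864m.
Total capital V = 22858.4364 + 16975.02864 = 39833.46504.
Equity: weight = 22858.4364/39833.46504 = 0.5739; cost = 16.1%.
Bonds outstanding: weight = 16975.02864/39833.46504 = 0.4261; after-tax cost = 8.5% × (1 − 18%) = 6.9700%.
WACC = 0.5739 × 16.1000% + 0.4261 × 6.9700% = 12.2093%.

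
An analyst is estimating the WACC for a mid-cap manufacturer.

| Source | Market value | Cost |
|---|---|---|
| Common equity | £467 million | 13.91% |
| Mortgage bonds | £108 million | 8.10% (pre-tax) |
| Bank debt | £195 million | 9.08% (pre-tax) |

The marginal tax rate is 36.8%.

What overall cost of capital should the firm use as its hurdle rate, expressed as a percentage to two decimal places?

Total capital V = 467 + 108 + 195 = 770.
Equity: weight = 467/770 = 0.6065; cost = 13.91%.
Mortgage bonds: weight = 108/770 = 0.1403; after-tax cost = 8.1% × (1 − 36.8%) = 5.1192%.
Bank debt: weight = 195/770 = 0.2532; after-tax cost = 9.08% × (1 − 36.8%) = 5.7386%.
WACC = 0.6065 × 13.9100% + 0.1403 × 5.1192% + 0.2532 × 5.7386% = 10.6076%.

10.61%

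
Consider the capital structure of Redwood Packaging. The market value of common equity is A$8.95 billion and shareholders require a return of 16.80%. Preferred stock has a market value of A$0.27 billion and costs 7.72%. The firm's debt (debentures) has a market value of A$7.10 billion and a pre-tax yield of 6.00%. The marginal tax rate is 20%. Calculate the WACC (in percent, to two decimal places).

Total capital V = 8.95 + 0.27 + 7.1 = 16.32.
Equity: weight = 8.95/16.32 = 0.5484; cost = 16.8%.
Preferred: weight = 0.27/16.32 = 0.0165; cost = 7.72%.
Debentures: weight = 7.1/16.32 = 0.4350; after-tax cost = 6% × (1 − 20%) = 4.8000%.
WACC = 0.5484 × 16.8000% + 0.0165 × 7.7200% + 0.4350 × 4.8000% = 11.4292%.

11.43%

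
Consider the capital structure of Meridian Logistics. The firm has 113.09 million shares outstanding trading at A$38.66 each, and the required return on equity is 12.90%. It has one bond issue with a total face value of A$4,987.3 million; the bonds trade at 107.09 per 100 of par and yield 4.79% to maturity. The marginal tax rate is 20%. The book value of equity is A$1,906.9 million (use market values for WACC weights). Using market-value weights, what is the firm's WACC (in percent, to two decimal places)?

Market value of equity E = 38.66 × 113.09m = 4372.0594m. Market value of debt D = 4987.3m × 107.09/100 = 5340.89957m.
Total capital V = 4372.0594 + 5340.89957 = 9712.95897.
Equity: weight = 4372.0594/9712.95897 = 0.4501; cost = 12.9%.
Bonds outstanding: weight = 5340.89957/9712.95897 = 0.5499; after-tax cost = 4.79% × (1 − 20%) = 3.8320%.
WACC = 0.4501 × 12.9000% + 0.5499 × 3.8320% = 7.9137%.

7.91%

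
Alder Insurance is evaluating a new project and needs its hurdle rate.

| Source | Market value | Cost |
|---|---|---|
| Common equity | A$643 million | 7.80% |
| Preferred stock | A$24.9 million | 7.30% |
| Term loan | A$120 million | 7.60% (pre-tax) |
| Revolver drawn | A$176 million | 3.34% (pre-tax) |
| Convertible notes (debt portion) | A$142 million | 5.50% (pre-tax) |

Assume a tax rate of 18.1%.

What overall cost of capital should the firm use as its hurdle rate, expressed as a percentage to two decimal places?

6.39%

Total capital V = 643 + 24.9 + 120 + 176 + 142 = 1105.9.
Equity: weight = 643/1105.9 = 0.5814; cost = 7.8%.
Preferred: weight = 24.9/1105.9 = 0.0225; cost = 7.3%.
Term loan: weight = 120/1105.9 = 0.1085; after-tax cost = 7.6% × (1 − 18.1%) = 6.2244%.
Revolver drawn: weight = 176/1105.9 = 0.1591; after-tax cost = 3.34% × (1 − 18.1%) = 2.7355%.
Convertible notes (debt portion): weight = 142/1105.9 = 0.1284; after-tax cost = 5.5% × (1 − 18.1%) = 4.5045%.
WACC = 0.5814 × 7.8000% + 0.0225 × 7.3000% + 0.1085 × 6.2244% + 0.1591 × 2.7355% + 0.1284 × 4.5045% = 6.3886%.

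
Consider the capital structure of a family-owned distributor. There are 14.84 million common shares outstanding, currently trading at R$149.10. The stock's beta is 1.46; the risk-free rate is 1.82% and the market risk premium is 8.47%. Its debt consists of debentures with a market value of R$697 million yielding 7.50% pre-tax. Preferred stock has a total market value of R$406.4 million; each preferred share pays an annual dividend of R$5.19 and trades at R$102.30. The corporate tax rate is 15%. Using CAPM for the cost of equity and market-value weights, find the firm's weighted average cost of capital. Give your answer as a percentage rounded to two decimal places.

11.43%

Cost of equity via CAPM: Re = 1.82% + 1.46 × 8.47% = 14.1862%.
Cost of preferred: Rp = 5.19 / 102.3 = 5.0733%.
Market value of equity E = 149.1 × 14.84m = 2212.644m.
Total capital V = 2212.644 + 406.4 + 697 = 3316.044.
Equity: weight = 2212.644/3316.044 = 0.6673; cost = 14.1862%.
Preferred: weight = 406.4/3316.044 = 0.1226; cost = 5.0733%.
Debentures: weight = 697/3316.044 = 0.2102; after-tax cost = 7.5% × (1 − 15%) = 6.3750%.
WACC = 0.6673 × 14.1862% + 0.1226 × 5.0733% + 0.2102 × 6.3750% = 11.4275%.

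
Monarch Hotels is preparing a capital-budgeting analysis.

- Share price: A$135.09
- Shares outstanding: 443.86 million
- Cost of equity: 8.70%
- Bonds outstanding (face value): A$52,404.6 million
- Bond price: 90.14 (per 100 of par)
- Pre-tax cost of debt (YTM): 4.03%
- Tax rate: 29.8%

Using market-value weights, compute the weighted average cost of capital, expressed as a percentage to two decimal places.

Market value of equity E = 135.09 × 443.86m = 59961.0474m. Market value of debt D = 52404.6m × 90.14/100 = 47237.50644m.
Total capital V = 59961.0474 + 47237.50644 = 107198.55384.
Equity: weight = 59961.0474/107198.55384 = 0.5593; cost = 8.7%.
Bonds outstanding: weight = 47237.50644/107198.55384 = 0.4407; after-tax cost = 4.03% × (1 − 29.8%) = 2.8291%.
WACC = 0.5593 × 8.7000% + 0.4407 × 2.8291% = 6.1129%.

6.11%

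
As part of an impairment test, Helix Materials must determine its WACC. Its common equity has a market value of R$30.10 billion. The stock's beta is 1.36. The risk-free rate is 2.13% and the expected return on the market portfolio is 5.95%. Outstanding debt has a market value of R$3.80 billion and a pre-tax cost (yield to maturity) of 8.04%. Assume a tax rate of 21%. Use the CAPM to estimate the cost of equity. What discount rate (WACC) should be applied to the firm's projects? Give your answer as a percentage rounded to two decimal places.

Market risk premium = 5.95% − 2.13% = 3.82%.
Cost of equity via CAPM: Re = 2.13% + 1.36 × 3.82% = 7.3252%.
Total capital V = 30.1 + 3.8 = 33.9.
Equity: weight = 30.1/33.9 = 0.8879; cost = 7.3252%.
Debt: weight = 3.8/33.9 = 0.1121; after-tax cost = 8.04% × (1 − 21%) = 6.3516%.
WACC = 0.8879 × 7.3252% + 0.1121 × 6.3516% = 7.2161%.

7.22%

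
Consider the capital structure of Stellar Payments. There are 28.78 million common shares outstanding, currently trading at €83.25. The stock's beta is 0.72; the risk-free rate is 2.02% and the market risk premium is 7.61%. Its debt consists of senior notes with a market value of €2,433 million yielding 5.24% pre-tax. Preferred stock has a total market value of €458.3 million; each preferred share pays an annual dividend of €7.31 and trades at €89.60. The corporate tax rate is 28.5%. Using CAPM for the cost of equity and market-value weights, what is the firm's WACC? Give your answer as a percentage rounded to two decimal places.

5.83%

Cost of equity via CAPM: Re = 2.02% + 0.72 × 7.61% = 7.4992%.
Cost of preferred: Rp = 7.31 / 89.6 = 8.1585%.
Market value of equity E = 83.25 × 28.78m = 2395.935m.
Total capital V = 2395.935 + 458.3 + 2433 = 5287.235.
Equity: weight = 2395.935/5287.235 = 0.4532; cost = 7.4992%.
Preferred: weight = 458.3/5287.235 = 0.0867; cost = 8.1585%.
Senior notes: weight = 2433/5287.235 = 0.4602; after-tax cost = 5.24% × (1 − 28.5%) = 3.7466%.
WACC = 0.4532 × 7.4992% + 0.0867 × 8.1585% + 0.4602 × 3.7466% = 5.8295%.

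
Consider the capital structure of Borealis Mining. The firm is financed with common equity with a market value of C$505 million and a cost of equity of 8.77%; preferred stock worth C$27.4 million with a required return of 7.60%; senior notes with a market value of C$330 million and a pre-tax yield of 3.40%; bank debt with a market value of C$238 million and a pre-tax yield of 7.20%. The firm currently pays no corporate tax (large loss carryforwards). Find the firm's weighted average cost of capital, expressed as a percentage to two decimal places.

6.79%

Total capital V = 505 + 27.4 + 330 + 238 = 1100.4.
Equity: weight = 505/1100.4 = 0.4589; cost = 8.77%.
Preferred: weight = 27.4/1100.4 = 0.0249; cost = 7.6%.
Senior notes: weight = 330/1100.4 = 0.2999; after-tax cost = 3.4% × (1 − 0%) = 3.4000%.
Bank debt: weight = 238/1100.4 = 0.2163; after-tax cost = 7.2% × (1 − 0%) = 7.2000%.
WACC = 0.4589 × 8.7700% + 0.0249 × 7.6000% + 0.2999 × 3.4000% + 0.2163 × 7.2000% = 6.7909%.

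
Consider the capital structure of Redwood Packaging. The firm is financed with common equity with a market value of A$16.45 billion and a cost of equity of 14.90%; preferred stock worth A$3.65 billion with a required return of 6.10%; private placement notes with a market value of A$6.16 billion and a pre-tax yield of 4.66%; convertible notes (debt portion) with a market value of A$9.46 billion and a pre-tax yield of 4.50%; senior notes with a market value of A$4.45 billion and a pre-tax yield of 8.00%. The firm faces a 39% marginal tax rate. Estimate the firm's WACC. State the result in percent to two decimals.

Total capital V = 16.45 + 3.65 + 6.16 + 9.46 + 4.45 = 40.17.
Equity: weight = 16.45/40.17 = 0.4095; cost = 14.9%.
Preferred: weight = 3.65/40.17 = 0.0909; cost = 6.1%.
Private placement notes: weight = 6.16/40.17 = 0.1533; after-tax cost = 4.66% × (1 − 39%) = 2.8426%.
Convertible notes (debt portion): weight = 9.46/40.17 = 0.2355; after-tax cost = 4.5% × (1 − 39%) = 2.7450%.
Senior notes: weight = 4.45/40.17 = 0.1108; after-tax cost = 8% × (1 − 39%) = 4.8800%.
WACC = 0.4095 × 14.9000% + 0.0909 × 6.1000% + 0.1533 × 2.8426% + 0.2355 × 2.7450% + 0.1108 × 4.8800% = 8.2789%.

8.28%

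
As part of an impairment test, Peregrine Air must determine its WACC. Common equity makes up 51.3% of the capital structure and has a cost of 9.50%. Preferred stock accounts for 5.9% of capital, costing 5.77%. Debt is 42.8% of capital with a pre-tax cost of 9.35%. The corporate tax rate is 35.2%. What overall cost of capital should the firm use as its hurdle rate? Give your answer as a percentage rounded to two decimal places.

7.81%

After-tax cost of debt = 9.35% × (1 − 35.2%) = 6.0588%.
WACC = 0.513 × 9.5000% + 0.059 × 5.7700% + 0.428 × 6.0588% = 7.8071%.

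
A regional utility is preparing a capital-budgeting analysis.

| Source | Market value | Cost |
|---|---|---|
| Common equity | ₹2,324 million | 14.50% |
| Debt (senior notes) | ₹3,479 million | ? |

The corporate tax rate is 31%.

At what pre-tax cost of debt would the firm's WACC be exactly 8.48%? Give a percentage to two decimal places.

Total capital V = 2324 + 3479 = 5803.
Equity weight = 2324/5803 = 0.4005.
Senior notes weight = 3479/5803 = 0.5995.
Equity contribution = 0.4005 × 14.5% = 5.8070%.
Remaining for debt = 8.48% − 5.8070% = 2.6730%.
Rd × (1 − 31%) × 0.5995 = 2.6730%  ⇒  Rd = 6.4617%.

6.46%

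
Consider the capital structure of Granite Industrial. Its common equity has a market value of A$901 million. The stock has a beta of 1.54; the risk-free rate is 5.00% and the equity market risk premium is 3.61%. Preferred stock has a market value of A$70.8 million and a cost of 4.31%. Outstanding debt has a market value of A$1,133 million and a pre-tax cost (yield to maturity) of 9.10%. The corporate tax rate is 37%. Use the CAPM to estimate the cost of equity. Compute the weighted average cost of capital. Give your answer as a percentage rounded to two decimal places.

Cost of equity via CAPM: Re = 5.0% + 1.54 × 3.61% = 10.5594%.
Total capital V = 901 + 70.8 + 1133 = 2104.8.
Equity: weight = 901/2104.8 = 0.4281; cost = 10.5594%.
Preferred: weight = 70.8/2104.8 = 0.0336; cost = 4.31%.
Debt: weight = 1133/2104.8 = 0.5383; after-tax cost = 9.1% × (1 − 37%) = 5.7330%.
WACC = 0.4281 × 10.5594% + 0.0336 × 4.3100% + 0.5383 × 5.7330% = 7.7512%.

7.75%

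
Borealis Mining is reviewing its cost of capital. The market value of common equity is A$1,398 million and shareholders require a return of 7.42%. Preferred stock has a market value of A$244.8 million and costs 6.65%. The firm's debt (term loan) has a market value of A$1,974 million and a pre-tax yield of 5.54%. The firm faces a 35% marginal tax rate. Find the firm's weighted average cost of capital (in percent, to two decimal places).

5.28%

Total capital V = 1398 + 244.8 + 1974 = 3616.8.
Equity: weight = 1398/3616.8 = 0.3865; cost = 7.42%.
Preferred: weight = 244.8/3616.8 = 0.0677; cost = 6.65%.
Term loan: weight = 1974/3616.8 = 0.5458; after-tax cost = 5.54% × (1 − 35%) = 3.6010%.
WACC = 0.3865 × 7.4200% + 0.0677 × 6.6500% + 0.5458 × 3.6010% = 5.2835%.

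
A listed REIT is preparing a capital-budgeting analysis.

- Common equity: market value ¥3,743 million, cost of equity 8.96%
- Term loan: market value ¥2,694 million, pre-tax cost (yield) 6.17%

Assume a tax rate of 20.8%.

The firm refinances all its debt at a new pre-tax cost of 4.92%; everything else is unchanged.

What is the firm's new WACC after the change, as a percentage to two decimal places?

After the change:
Total capital V = 3743 + 2694 = 6437.
Equity: weight = 3743/6437 = 0.5815; cost = 8.96%.
Term loan: weight = 2694/6437 = 0.4185; after-tax cost = 4.92% × (1 − 20.8%) = 3.8966%.
WACC = 0.5815 × 8.9600% + 0.4185 × 3.8966% = 6.8409%.

6.84%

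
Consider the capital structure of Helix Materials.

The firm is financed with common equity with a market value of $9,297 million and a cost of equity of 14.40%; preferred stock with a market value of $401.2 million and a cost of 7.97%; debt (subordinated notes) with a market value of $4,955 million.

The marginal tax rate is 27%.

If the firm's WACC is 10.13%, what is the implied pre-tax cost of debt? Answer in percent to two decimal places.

Total capital V = 9297 + 401.2 + 4955 = 14653.2.
Equity weight = 9297/14653.2 = 0.6345.
Preferred weight = 401.2/14653.2 = 0.0274.
Subordinated notes weight = 4955/14653.2 = 0.3382.
Equity contribution = 0.6345 × 14.4% = 9.1364%.
Preferred contribution = 0.0274 × 7.97% = 0.2182%.
Remaining for debt = 10.13% − 9.3546% = 0.7754%.
Rd × (1 − 27%) × 0.3382 = 0.7754%  ⇒  Rd = 3.1413%.

3.14%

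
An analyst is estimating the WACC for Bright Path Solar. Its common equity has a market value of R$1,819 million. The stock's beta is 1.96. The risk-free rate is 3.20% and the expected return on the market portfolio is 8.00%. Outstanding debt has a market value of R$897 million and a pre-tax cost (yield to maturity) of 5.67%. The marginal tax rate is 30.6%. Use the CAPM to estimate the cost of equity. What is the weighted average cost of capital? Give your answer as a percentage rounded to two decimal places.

Market risk premium = 8.0% − 3.2% = 4.8%.
Cost of equity via CAPM: Re = 3.2% + 1.96 × 4.8% = 12.6080%.
Total capital V = 1819 + 897 = 2716.
Equity: weight = 1819/2716 = 0.6697; cost = 12.608%.
Debt: weight = 897/2716 = 0.3303; after-tax cost = 5.67% × (1 − 30.6%) = 3.9350%.
WACC = 0.6697 × 12.6080% + 0.3303 × 3.9350% = 9.7436%.

9.74%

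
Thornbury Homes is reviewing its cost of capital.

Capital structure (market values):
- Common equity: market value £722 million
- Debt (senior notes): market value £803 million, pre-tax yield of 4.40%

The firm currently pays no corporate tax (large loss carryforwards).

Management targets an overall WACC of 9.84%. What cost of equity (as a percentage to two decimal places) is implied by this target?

Total capital V = 722 + 803 = 1525.
Equity weight = 722/1525 = 0.4734.
Senior notes weight = 803/1525 = 0.5266.
Debt contribution = 0.5266 × 4.4% × (1 − 0%) = 2.3169%.
Required equity contribution = 9.84% − 2.3169% = 7.5231%.
Re = 7.5231% / 0.4734 = 15.8903%.

15.89%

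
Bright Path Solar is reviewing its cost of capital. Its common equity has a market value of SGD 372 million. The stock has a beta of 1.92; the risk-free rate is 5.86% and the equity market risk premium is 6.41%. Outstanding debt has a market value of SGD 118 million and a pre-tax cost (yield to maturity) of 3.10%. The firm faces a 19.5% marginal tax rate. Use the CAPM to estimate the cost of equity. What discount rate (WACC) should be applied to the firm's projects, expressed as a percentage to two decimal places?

14.39%

Cost of equity via CAPM: Re = 5.86% + 1.92 × 6.41% = 18.1672%.
Total capital V = 372 + 118 = 490.
Equity: weight = 372/490 = 0.7592; cost = 18.1672%.
Debt: weight = 118/490 = 0.2408; after-tax cost = 3.1% × (1 − 19.5%) = 2.4955%.
WACC = 0.7592 × 18.1672% + 0.2408 × 2.4955% = 14.3932%.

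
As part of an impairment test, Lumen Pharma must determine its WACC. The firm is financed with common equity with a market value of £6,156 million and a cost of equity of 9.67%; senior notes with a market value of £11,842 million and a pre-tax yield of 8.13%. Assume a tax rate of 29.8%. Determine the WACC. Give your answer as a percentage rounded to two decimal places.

Total capital V = 6156 + 11842 = 17998.
Equity: weight = 6156/17998 = 0.3420; cost = 9.67%.
Senior notes: weight = 11842/17998 = 0.6580; after-tax cost = 8.13% × (1 − 29.8%) = 5.7073%.
WACC = 0.3420 × 9.6700% + 0.6580 × 5.7073% = 7.0627%.

7.06%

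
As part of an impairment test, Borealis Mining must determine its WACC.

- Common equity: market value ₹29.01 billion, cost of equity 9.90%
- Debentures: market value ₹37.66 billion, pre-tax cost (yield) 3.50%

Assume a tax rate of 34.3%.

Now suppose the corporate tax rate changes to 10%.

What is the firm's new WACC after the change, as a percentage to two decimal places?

After the change:
Total capital V = 29.01 + 37.66 = 66.67.
Equity: weight = 29.01/66.67 = 0.4351; cost = 9.9%.
Debentures: weight = 37.66/66.67 = 0.5649; after-tax cost = 3.5% × (1 − 10%) = 3.1500%.
WACC = 0.4351 × 9.9000% + 0.5649 × 3.1500% = 6.0871%.

6.09%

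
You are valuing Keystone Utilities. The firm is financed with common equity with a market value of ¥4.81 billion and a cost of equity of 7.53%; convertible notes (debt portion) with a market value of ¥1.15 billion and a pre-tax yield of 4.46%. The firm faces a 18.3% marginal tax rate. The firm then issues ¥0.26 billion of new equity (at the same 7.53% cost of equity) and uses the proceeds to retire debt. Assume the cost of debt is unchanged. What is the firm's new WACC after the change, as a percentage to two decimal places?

After the change:
Total capital V = 5.07 + 0.89 = 5.96.
Equity: weight = 5.07/5.96 = 0.8507; cost = 7.53%.
Convertible notes (debt portion): weight = 0.89/5.96 = 0.1493; after-tax cost = 4.46% × (1 − 18.3%) = 3.6438%.
WACC = 0.8507 × 7.5300% + 0.1493 × 3.6438% = 6.9497%.

6.95%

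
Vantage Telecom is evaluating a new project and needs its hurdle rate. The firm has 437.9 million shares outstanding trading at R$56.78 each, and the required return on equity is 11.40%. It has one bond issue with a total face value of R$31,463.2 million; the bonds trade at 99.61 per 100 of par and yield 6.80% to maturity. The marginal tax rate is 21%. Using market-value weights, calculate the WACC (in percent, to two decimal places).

Market value of equity E = 56.78 × 437.9m = 24863.962m. Market value of debt D = 31463.2m × 99.61/100 = 31340.49352m.
Total capital V = 24863.962 + 31340.49352 = 56204.45552.
Equity: weight = 24863.962/56204.45552 = 0.4424; cost = 11.4%.
Bonds outstanding: weight = 31340.49352/56204.45552 = 0.5576; after-tax cost = 6.8% × (1 − 21%) = 5.3720%.
WACC = 0.4424 × 11.4000% + 0.5576 × 5.3720% = 8.0387%.

8.04%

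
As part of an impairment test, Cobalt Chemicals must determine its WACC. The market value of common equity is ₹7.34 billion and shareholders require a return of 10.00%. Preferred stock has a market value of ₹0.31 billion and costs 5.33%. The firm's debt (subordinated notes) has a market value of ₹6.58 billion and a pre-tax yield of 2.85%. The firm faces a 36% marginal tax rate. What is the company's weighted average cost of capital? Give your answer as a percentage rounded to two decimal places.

6.12%

Total capital V = 7.34 + 0.31 + 6.58 = 14.23.
Equity: weight = 7.34/14.23 = 0.5158; cost = 10%.
Preferred: weight = 0.31/14.23 = 0.0218; cost = 5.33%.
Subordinated notes: weight = 6.58/14.23 = 0.4624; after-tax cost = 2.85% × (1 − 36%) = 1.8240%.
WACC = 0.5158 × 10.0000% + 0.0218 × 5.3300% + 0.4624 × 1.8240% = 6.1177%.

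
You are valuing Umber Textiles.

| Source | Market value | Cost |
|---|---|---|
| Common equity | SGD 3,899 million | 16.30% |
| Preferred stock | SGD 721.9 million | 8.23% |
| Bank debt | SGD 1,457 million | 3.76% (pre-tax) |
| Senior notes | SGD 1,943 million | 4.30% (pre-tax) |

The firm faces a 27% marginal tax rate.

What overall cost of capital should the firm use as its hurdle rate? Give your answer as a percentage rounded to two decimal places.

Total capital V = 3899 + 721.9 + 1457 + 1943 = 8020.9.
Equity: weight = 3899/8020.9 = 0.4861; cost = 16.3%.
Preferred: weight = 721.9/8020.9 = 0.0900; cost = 8.23%.
Bank debt: weight = 1457/8020.9 = 0.1817; after-tax cost = 3.76% × (1 − 27%) = 2.7448%.
Senior notes: weight = 1943/8020.9 = 0.2422; after-tax cost = 4.3% × (1 − 27%) = 3.1390%.
WACC = 0.4861 × 16.3000% + 0.0900 × 8.2300% + 0.1817 × 2.7448% + 0.2422 × 3.1390% = 9.9232%.

9.92%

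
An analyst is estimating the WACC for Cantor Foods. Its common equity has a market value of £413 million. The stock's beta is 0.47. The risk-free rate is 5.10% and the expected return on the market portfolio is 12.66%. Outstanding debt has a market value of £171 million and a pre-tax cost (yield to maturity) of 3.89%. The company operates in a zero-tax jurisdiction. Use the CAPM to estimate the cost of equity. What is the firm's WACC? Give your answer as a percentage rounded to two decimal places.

7.26%

Market risk premium = 12.66% − 5.1% = 7.56%.
Cost of equity via CAPM: Re = 5.1% + 0.47 × 7.56% = 8.6532%.
Total capital V = 413 + 171 = 584.
Equity: weight = 413/584 = 0.7072; cost = 8.6532%.
Debt: weight = 171/584 = 0.2928; after-tax cost = 3.89% × (1 − 0%) = 3.8900%.
WACC = 0.7072 × 8.6532% + 0.2928 × 3.8900% = 7.2585%.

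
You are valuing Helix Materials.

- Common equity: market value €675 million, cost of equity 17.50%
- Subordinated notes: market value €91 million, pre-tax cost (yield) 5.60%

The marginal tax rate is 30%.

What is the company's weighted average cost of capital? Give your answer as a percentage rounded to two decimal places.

Total capital V = 675 + 91 = 766.
Equity: weight = 675/766 = 0.8812; cost = 17.5%.
Subordinated notes: weight = 91/766 = 0.1188; after-tax cost = 5.6% × (1 − 30%) = 3.9200%.
WACC = 0.8812 × 17.5000% + 0.1188 × 3.9200% = 15.8867%.

15.89%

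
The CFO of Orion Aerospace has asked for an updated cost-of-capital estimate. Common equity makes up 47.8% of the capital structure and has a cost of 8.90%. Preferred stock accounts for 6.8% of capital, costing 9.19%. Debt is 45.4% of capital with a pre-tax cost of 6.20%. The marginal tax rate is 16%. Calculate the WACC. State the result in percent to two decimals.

7.24%

After-tax cost of debt = 6.2% × (1 − 16%) = 5.2080%.
WACC = 0.478 × 8.9000% + 0.068 × 9.1900% + 0.454 × 5.2080% = 7.2436%.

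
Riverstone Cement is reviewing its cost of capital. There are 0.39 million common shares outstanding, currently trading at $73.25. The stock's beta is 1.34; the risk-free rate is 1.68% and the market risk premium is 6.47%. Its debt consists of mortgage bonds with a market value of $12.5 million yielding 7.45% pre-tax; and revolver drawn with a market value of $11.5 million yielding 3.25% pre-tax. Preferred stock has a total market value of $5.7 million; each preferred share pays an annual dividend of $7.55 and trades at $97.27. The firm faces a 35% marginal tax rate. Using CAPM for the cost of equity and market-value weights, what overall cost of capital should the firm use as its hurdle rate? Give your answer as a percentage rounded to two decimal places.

7.29%

Cost of equity via CAPM: Re = 1.68% + 1.34 × 6.47% = 10.3498%.
Cost of preferred: Rp = 7.55 / 97.27 = 7.7619%.
Market value of equity E = 73.25 × 0.39m = 28.5675m.
Total capital V = 28.5675 + 5.7 + 12.5 + 11.5 = 58.2675.
Equity: weight = 28.5675/58.2675 = 0.4903; cost = 10.3498%.
Preferred: weight = 5.7/58.2675 = 0.0978; cost = 7.7619%.
Mortgage bonds: weight = 12.5/58.2675 = 0.2145; after-tax cost = 7.45% × (1 − 35%) = 4.8425%.
Revolver drawn: weight = 11.5/58.2675 = 0.1974; after-tax cost = 3.25% × (1 − 35%) = 2.1125%.
WACC = 0.4903 × 10.3498% + 0.0978 × 7.7619% + 0.2145 × 4.8425% + 0.1974 × 2.1125% = 7.2894%.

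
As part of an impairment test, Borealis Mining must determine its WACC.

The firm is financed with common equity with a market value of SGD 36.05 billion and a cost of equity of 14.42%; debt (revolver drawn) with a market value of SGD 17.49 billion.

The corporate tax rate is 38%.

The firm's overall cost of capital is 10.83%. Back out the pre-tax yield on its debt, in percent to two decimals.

Total capital V = 36.05 + 17.49 = 53.54.
Equity weight = 36.05/53.54 = 0.6733.
Revolver drawn weight = 17.49/53.54 = 0.3267.
Equity contribution = 0.6733 × 14.42% = 9.7094%.
Remaining for debt = 10.83% − 9.7094% = 1.1206%.
Rd × (1 − 38%) × 0.3267 = 1.1206%  ⇒  Rd = 5.5329%.

5.53%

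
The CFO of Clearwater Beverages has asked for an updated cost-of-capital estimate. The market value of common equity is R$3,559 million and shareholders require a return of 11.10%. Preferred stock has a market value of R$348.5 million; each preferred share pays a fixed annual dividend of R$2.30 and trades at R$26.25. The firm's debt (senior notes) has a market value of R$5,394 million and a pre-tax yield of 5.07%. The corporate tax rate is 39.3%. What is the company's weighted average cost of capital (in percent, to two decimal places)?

Cost of preferred: Rp = 2.3 / 26.25 = 8.7619%.
Total capital V = 3559 + 348.5 + 5394 = 9301.5.
Equity: weight = 3559/9301.5 = 0.3826; cost = 11.1%.
Preferred: weight = 348.5/9301.5 = 0.0375; cost = 8.7619%.
Senior notes: weight = 5394/9301.5 = 0.5799; after-tax cost = 5.07% × (1 − 39.3%) = 3.0775%.
WACC = 0.3826 × 11.1000% + 0.0375 × 8.7619% + 0.5799 × 3.0775% = 6.3601%.

6.36%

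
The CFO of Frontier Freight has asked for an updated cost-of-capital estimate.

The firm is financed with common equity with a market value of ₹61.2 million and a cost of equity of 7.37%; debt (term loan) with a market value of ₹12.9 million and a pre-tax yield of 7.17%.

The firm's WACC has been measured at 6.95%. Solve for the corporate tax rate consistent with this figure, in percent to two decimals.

30.86%

Total capital V = 61.2 + 12.9 = 74.1.
Equity weight = 61.2/74.1 = 0.8259.
Term loan weight = 12.9/74.1 = 0.1741.
Equity contribution = 0.8259 × 7.37% = 6.0870%.
Debt contribution must be 6.95% − 6.0870% = 0.8630%.
0.1741 × 7.17% × (1 − T) = 0.8630%  ⇒  (1 − T) = 0.6914.
T = 30.8586%.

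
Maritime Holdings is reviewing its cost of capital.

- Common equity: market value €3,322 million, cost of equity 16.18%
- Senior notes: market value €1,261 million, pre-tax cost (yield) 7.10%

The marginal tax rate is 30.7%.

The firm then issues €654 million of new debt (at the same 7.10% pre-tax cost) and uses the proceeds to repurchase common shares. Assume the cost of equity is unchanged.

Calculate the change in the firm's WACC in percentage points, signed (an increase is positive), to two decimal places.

-1.61 pp

Current WACC:
Total capital V = 3322 + 1261 = 4583.
Equity: weight = 3322/4583 = 0.7249; cost = 16.18%.
Senior notes: weight = 1261/4583 = 0.2751; after-tax cost = 7.1% × (1 − 30.7%) = 4.9203%.
WACC = 0.7249 × 16.1800% + 0.2751 × 4.9203% = 13.0819%.
After the change:
Total capital V = 2668 + 1915 = 4583.
Equity: weight = 2668/4583 = 0.5822; cost = 16.18%.
Senior notes: weight = 1915/4583 = 0.4178; after-tax cost = 7.1% × (1 − 30.7%) = 4.9203%.
WACC = 0.5822 × 16.1800% + 0.4178 × 4.9203% = 11.4752%.
Change in WACC = 11.4752% − 13.0819% = -1.6068 pp.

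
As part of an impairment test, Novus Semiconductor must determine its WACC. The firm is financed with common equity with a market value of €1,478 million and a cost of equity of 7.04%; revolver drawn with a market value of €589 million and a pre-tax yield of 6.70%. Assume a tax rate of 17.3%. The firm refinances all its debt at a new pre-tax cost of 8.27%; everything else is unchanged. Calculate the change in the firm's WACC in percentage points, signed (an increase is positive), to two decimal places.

+0.37 pp

Current WACC:
Total capital V = 1478 + 589 = 2067.
Equity: weight = 1478/2067 = 0.7150; cost = 7.04%.
Revolver drawn: weight = 589/2067 = 0.2850; after-tax cost = 6.7% × (1 − 17.3%) = 5.5409%.
WACC = 0.7150 × 7.0400% + 0.2850 × 5.5409% = 6.6128%.
After the change:
Total capital V = 1478 + 589 = 2067.
Equity: weight = 1478/2067 = 0.7150; cost = 7.04%.
Revolver drawn: weight = 589/2067 = 0.2850; after-tax cost = 8.27% × (1 − 17.3%) = 6.8393%.
WACC = 0.7150 × 7.0400% + 0.2850 × 6.8393% = 6.9828%.
Change in WACC = 6.9828% − 6.6128% = 0.3700 pp.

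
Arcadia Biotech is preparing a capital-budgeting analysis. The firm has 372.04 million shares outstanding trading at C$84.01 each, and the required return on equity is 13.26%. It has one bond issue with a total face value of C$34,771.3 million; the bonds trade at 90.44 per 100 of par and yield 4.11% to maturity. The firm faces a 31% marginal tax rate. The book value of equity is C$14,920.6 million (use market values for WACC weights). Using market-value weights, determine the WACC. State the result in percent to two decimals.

Market value of equity E = 84.01 × 372.04m = 31255.0804m. Market value of debt D = 34771.3m × 90.44/100 = 31447.16372m.
Total capital V = 31255.0804 + 31447.16372 = 62702.24412.
Equity: weight = 31255.0804/62702.24412 = 0.4985; cost = 13.26%.
Bonds outstanding: weight = 31447.16372/62702.24412 = 0.5015; after-tax cost = 4.11% × (1 − 31%) = 2.8359%.
WACC = 0.4985 × 13.2600% + 0.5015 × 2.8359% = 8.0320%.

8.03%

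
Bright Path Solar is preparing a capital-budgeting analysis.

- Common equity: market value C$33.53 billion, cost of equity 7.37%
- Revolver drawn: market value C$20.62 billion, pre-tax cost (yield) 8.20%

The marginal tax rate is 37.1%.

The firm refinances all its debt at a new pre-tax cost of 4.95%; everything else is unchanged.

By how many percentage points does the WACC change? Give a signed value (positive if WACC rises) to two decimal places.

Current WACC:
Total capital V = 33.53 + 20.62 = 54.15.
Equity: weight = 33.53/54.15 = 0.6192; cost = 7.37%.
Revolver drawn: weight = 20.62/54.15 = 0.3808; after-tax cost = 8.2% × (1 − 37.1%) = 5.1578%.
WACC = 0.6192 × 7.3700% + 0.3808 × 5.1578% = 6.5276%.
After the change:
Total capital V = 33.53 + 20.62 = 54.15.
Equity: weight = 33.53/54.15 = 0.6192; cost = 7.37%.
Revolver drawn: weight = 20.62/54.15 = 0.3808; after-tax cost = 4.95% × (1 − 37.1%) = 3.1136%.
WACC = 0.6192 × 7.3700% + 0.3808 × 3.1136% = 5.7492%.
Change in WACC = 5.7492% − 6.5276% = -0.7784 pp.

-0.78 pp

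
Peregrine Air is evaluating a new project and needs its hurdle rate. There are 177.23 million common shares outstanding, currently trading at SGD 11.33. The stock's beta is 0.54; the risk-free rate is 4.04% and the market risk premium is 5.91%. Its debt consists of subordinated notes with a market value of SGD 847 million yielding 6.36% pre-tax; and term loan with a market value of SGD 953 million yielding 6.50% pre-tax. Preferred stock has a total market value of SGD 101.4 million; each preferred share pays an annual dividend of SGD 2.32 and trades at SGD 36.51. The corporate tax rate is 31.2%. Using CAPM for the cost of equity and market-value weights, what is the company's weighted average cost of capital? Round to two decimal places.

Cost of equity via CAPM: Re = 4.04% + 0.54 × 5.91% = 7.2314%.
Cost of preferred: Rp = 2.32 / 36.51 = 6.3544%.
Market value of equity E = 11.33 × 177.23m = 2008.0159m.
Total capital V = 2008.0159 + 101.4 + 847 + 953 = 3909.4159.
Equity: weight = 2008.0159/3909.4159 = 0.5136; cost = 7.2314%.
Preferred: weight = 101.4/3909.4159 = 0.0259; cost = 6.3544%.
Subordinated notes: weight = 847/3909.4159 = 0.2167; after-tax cost = 6.36% × (1 − 31.2%) = 4.3757%.
Term loan: weight = 953/3909.4159 = 0.2438; after-tax cost = 6.5% × (1 − 31.2%) = 4.4720%.
WACC = 0.5136 × 7.2314% + 0.0259 × 6.3544% + 0.2167 × 4.3757% + 0.2438 × 4.4720% = 5.9173%.

5.92%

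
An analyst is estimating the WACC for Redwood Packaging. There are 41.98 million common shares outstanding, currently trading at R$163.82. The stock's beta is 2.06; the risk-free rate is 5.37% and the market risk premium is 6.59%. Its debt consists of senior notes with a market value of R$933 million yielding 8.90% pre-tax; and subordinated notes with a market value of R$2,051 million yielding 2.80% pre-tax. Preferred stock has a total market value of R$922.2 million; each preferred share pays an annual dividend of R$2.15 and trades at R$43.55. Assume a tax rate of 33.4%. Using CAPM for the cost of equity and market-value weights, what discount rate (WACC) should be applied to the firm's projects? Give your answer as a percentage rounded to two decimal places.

Cost of equity via CAPM: Re = 5.37% + 2.06 × 6.59% = 18.9454%.
Cost of preferred: Rp = 2.15 / 43.55 = 4.9369%.
Market value of equity E = 163.82 × 41.98m = 6877.1636m.
Total capital V = 6877.1636 + 922.2 + 933 + 2051 = 10783.3636.
Equity: weight = 6877.1636/10783.3636 = 0.6378; cost = 18.9454%.
Preferred: weight = 922.2/10783.3636 = 0.0855; cost = 4.9369%.
Senior notes: weight = 933/10783.3636 = 0.0865; after-tax cost = 8.9% × (1 − 33.4%) = 5.9274%.
Subordinated notes: weight = 2051/10783.3636 = 0.1902; after-tax cost = 2.8% × (1 − 33.4%) = 1.8648%.
WACC = 0.6378 × 18.9454% + 0.0855 × 4.9369% + 0.0865 × 5.9274% + 0.1902 × 1.8648% = 13.3723%.

13.37%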